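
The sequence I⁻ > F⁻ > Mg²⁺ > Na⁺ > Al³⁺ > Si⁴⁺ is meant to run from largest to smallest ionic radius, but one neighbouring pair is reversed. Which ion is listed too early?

Mg²⁺

Check each adjacent pair. Mg²⁺ and Na⁺ are reversed: Mg²⁺ and Na⁺ share 10 electrons; the higher nuclear charge on Mg (Z=12) contracts it more, so Mg²⁺ < Na⁺. No other neighbouring pair contradicts the periodic trends, so Mg²⁺ is the ion listed too early.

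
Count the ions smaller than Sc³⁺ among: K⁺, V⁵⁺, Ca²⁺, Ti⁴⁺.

2

These species are isoelectronic with 18 electrons. The only difference is the number of protons: V⁵⁺ (Z=23), Ti⁴⁺ (Z=22), Sc³⁺ (Z=21), Ca²⁺ (Z=20), K⁺ (Z=19). The strongest nuclear pull (V⁵⁺) gives the smallest ion.
Overall: V⁵⁺ < Ti⁴⁺ < Sc³⁺ < Ca²⁺ < K⁺. Sc³⁺ has 2 below it and 2 above. So 2 are smaller.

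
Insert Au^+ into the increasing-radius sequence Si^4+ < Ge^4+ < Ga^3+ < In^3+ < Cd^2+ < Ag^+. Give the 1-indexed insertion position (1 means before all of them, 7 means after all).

7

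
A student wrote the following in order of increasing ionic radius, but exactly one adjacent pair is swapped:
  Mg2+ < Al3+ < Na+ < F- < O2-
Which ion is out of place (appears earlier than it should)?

Mg2+

The pair Mg2+, Al3+ is the wrong way round — they are isoelectronic (10 e⁻) and Al has more protons than Mg (13 vs 12), making Al3+ smaller. All other adjacent pairs agree with periodic trends, so Mg2+ is the misplaced ion.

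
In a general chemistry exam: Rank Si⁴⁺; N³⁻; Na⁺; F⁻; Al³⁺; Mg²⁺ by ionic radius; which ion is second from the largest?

These species are isoelectronic with 10 electrons. The only difference is the number of protons: Si⁴⁺ (Z=14), Al³⁺ (Z=13), Mg²⁺ (Z=12), Na⁺ (Z=11), F⁻ (Z=9), N³⁻ (Z=7). The strongest nuclear pull (Si⁴⁺) gives the smallest ion.
Full ascending order: Si⁴⁺ < Al³⁺ < Mg²⁺ < Na⁺ < F⁻ < N³⁻. Counting from the largest, position 2 is F⁻.

F⁻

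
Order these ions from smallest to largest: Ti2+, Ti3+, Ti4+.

These are all Ti ions. Removing more electrons (higher positive charge) pulls the remaining electrons in closer, so Ti4+ is smallest and Ti2+ is largest.

Ti4+ < Ti3+ < Ti2+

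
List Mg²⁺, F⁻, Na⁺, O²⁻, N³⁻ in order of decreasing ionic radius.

These species are isoelectronic with 10 electrons. The only difference is the number of protons: Mg²⁺ (Z=12), Na⁺ (Z=11), F⁻ (Z=9), O²⁻ (Z=8), N³⁻ (Z=7). The strongest nuclear pull (Mg²⁺) gives the smallest ion.

N³⁻ > O²⁻ > F⁻ > Na⁺ > Mg²⁺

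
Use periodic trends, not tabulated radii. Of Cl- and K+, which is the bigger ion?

Cl-

These species are isoelectronic with 18 electrons. The only difference is the number of protons: K+ (Z=19), Cl- (Z=17). The strongest nuclear pull (K+) gives the smallest ion.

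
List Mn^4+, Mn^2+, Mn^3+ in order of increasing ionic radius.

Mn^4+ < Mn^3+ < Mn^2+

These are all Mn ions. Removing more electrons (higher positive charge) pulls the remaining electrons in closer, so Mn^4+ is smallest and Mn^2+ is largest.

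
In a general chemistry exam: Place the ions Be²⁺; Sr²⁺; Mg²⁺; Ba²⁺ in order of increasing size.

Same group, same charge. Going down the group adds an extra shell of electrons, so the ion gets larger: Be²⁺ is highest in the group and smallest.

Be²⁺ < Mg²⁺ < Sr²⁺ < Ba²⁺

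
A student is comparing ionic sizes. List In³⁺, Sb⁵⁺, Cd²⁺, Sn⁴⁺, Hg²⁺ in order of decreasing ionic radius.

First list Z and electron count for each: Sb⁵⁺: 46 e⁻, Z=51, Sn⁴⁺: 46 e⁻, Z=50, In³⁺: 46 e⁻, Z=49, Cd²⁺: 46 e⁻, Z=48, Hg²⁺: 78 e⁻, Z=80. Sb⁵⁺ < Sn⁴⁺ (both 46 e⁻, Z=51>50); Sn⁴⁺ < In³⁺ (isoelectronic, higher Z=50 is smaller); In³⁺ < Cd²⁺ (both 46 e⁻, Z=49>48); Cd²⁺ < Hg²⁺ (same group, period 5 vs 6).

Hg²⁺ > Cd²⁺ > In³⁺ > Sn⁴⁺ > Sb⁵⁺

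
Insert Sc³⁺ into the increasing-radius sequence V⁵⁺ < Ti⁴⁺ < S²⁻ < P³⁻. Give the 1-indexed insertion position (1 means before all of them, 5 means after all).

Isoelectronic series (18 e⁻ each). Size is set by nuclear charge: more protons means a smaller ion. V⁵⁺ (Z=23), Ti⁴⁺ (Z=22), Sc³⁺ (Z=21), S²⁻ (Z=16), P³⁻ (Z=15).
Merged order: V⁵⁺ < Ti⁴⁺ < Sc³⁺ < S²⁻ < P³⁻ — Sc³⁺ is number 3.

3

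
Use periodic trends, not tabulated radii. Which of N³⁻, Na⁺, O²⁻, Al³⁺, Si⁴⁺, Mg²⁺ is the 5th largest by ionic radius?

Al³⁺

These species are isoelectronic with 10 electrons. The only difference is the number of protons: Si⁴⁺ (Z=14), Al³⁺ (Z=13), Mg²⁺ (Z=12), Na⁺ (Z=11), O²⁻ (Z=8), N³⁻ (Z=7). The strongest nuclear pull (Si⁴⁺) gives the smallest ion.
So the order is Si⁴⁺ < Al³⁺ < Mg²⁺ < Na⁺ < O²⁻ < N³⁻; the 5th-largest ion is Al³⁺.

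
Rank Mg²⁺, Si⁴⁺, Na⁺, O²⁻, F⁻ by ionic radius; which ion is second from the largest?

F⁻

Isoelectronic series (10 e⁻ each). Size is set by nuclear charge: more protons means a smaller ion. Si⁴⁺ (Z=14), Mg²⁺ (Z=12), Na⁺ (Z=11), F⁻ (Z=9), O²⁻ (Z=8).
So the order is Si⁴⁺ < Mg²⁺ < Na⁺ < F⁻ < O²⁻; the 2nd-largest ion is F⁻.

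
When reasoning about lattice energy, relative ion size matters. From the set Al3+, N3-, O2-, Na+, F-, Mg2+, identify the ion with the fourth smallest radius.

F-

All of these have 10 electrons (isoelectronic). With the same electron cloud, the ion with the most protons pulls it in tightest. Nuclear charges: Al3+ (Z=13), Mg2+ (Z=12), Na+ (Z=11), F- (Z=9), O2- (Z=8), N3- (Z=7). Highest Z is smallest.
Full ascending order: Al3+ < Mg2+ < Na+ < F- < O2- < N3-. Counting from the smallest, position 4 is F-.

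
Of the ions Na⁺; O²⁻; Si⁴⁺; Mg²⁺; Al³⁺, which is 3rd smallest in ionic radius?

All of these have 10 electrons (isoelectronic). With the same electron cloud, the ion with the most protons pulls it in tightest. Nuclear charges: Si⁴⁺ (Z=14), Al³⁺ (Z=13), Mg²⁺ (Z=12), Na⁺ (Z=11), O²⁻ (Z=8). Highest Z is smallest.
So the order is Si⁴⁺ < Al³⁺ < Mg²⁺ < Na⁺ < O²⁻; the 3rd-smallest ion is Mg²⁺.

Mg²⁺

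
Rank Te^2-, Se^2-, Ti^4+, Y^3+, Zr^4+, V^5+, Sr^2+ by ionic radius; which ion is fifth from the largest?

Tabulating Z and e⁻: V^5+ (Z=23, 18 e⁻), Ti^4+ (Z=22, 18 e⁻), Zr^4+ (Z=40, 36 e⁻), Y^3+ (Z=39, 36 e⁻), Sr^2+ (Z=38, 36 e⁻), Se^2- (Z=34, 36 e⁻), Te^2- (Z=52, 54 e⁻). V^5+ < Ti^4+ (isoelectronic, higher Z=23 is smaller); Ti^4+ < Zr^4+ (same group, 1 shell fewer); Zr^4+ < Y^3+ (isoelectronic, higher Z=40 is smaller); Y^3+ < Sr^2+ (isoelectronic, higher Z=39 is smaller); Sr^2+ < Se^2- (isoelectronic, higher Z=38 is smaller); Se^2- < Te^2- (same group, period 4 vs 5).
Ordering: V^5+ < Ti^4+ < Zr^4+ < Y^3+ < Sr^2+ < Se^2- < Te^2-. The fifth largest is Zr^4+.

Zr^4+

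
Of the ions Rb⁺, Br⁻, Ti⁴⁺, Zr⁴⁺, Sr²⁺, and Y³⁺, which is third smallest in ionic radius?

Ti⁴⁺: 18 e⁻, Z=22, Zr⁴⁺: 36 e⁻, Z=40, Y³⁺: 36 e⁻, Z=39, Sr²⁺: 36 e⁻, Z=38, Rb⁺: 36 e⁻, Z=37, Br⁻: 36 e⁻, Z=35. Ti⁴⁺ < Zr⁴⁺ (same group, period 4 vs 5); Zr⁴⁺ < Y³⁺ (both 36 e⁻, Z=40>39); Y³⁺ < Sr²⁺ (isoelectronic, higher Z=39 is smaller); Sr²⁺ < Rb⁺ (both 36 e⁻, Z=38>37); Rb⁺ < Br⁻ (isoelectronic, higher Z=37 is smaller).
Ordering: Ti⁴⁺ < Zr⁴⁺ < Y³⁺ < Sr²⁺ < Rb⁺ < Br⁻. The third smallest is Y³⁺.

Y³⁺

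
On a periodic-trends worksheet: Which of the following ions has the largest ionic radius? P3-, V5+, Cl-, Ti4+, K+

P3-

These species are isoelectronic with 18 electrons. The only difference is the number of protons: V5+ (Z=23), Ti4+ (Z=22), K+ (Z=19), Cl- (Z=17), P3- (Z=15). The strongest nuclear pull (V5+) gives the smallest ion.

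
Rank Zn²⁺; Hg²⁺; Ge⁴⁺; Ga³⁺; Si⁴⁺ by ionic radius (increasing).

Si⁴⁺ < Ge⁴⁺ < Ga³⁺ < Zn²⁺ < Hg²⁺

First list Z and electron count for each: Si⁴⁺ (Z=14, 10 e⁻), Ge⁴⁺ (Z=32, 28 e⁻), Ga³⁺ (Z=31, 28 e⁻), Zn²⁺ (Z=30, 28 e⁻), Hg²⁺ (Z=80, 78 e⁻). Si⁴⁺ < Ge⁴⁺ (same group, 1 shell fewer); Ge⁴⁺ < Ga³⁺ (both 28 e⁻, Z=32>31); Ga³⁺ < Zn²⁺ (isoelectronic, higher Z=31 is smaller); Zn²⁺ < Hg²⁺ (same group, 2 shells fewer).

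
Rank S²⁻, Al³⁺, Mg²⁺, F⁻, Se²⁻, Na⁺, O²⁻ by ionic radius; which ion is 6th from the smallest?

S²⁻

Electron counts and nuclear charges: Al³⁺ has 10 e⁻ (Z=13), Mg²⁺ has 10 e⁻ (Z=12), Na⁺ has 10 e⁻ (Z=11), F⁻ has 10 e⁻ (Z=9), O²⁻ has 10 e⁻ (Z=8), S²⁻ has 18 e⁻ (Z=16), Se²⁻ has 36 e⁻ (Z=34). Al³⁺ < Mg²⁺ (both 10 e⁻, Z=13>12); Mg²⁺ < Na⁺ (both 10 e⁻, Z=12>11); Na⁺ < F⁻ (both 10 e⁻, Z=11>9); F⁻ < O²⁻ (both 10 e⁻, Z=9>8); O²⁻ < S²⁻ (same group, 1 shell fewer); S²⁻ < Se²⁻ (same group, period 3 vs 4).
That gives Al³⁺ < Mg²⁺ < Na⁺ < F⁻ < O²⁻ < S²⁻ < Se²⁻. From the smallest end, number 6 is S²⁻.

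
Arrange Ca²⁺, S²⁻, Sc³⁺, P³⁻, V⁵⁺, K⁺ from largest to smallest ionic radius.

Each ion has 18 electrons. The ranking follows nuclear charge in reverse — greater Z gives a smaller radius. V⁵⁺ (Z=23), Sc³⁺ (Z=21), Ca²⁺ (Z=20), K⁺ (Z=19), S²⁻ (Z=16), P³⁻ (Z=15).

P³⁻ > S²⁻ > K⁺ > Ca²⁺ > Sc³⁺ > V⁵⁺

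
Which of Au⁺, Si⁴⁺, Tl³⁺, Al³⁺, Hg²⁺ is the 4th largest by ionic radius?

Al³⁺

Electron counts and nuclear charges: Si⁴⁺ has 10 e⁻ (Z=14), Al³⁺ has 10 e⁻ (Z=13), Tl³⁺ has 78 e⁻ (Z=81), Hg²⁺ has 78 e⁻ (Z=80), Au⁺ has 78 e⁻ (Z=79). Si⁴⁺ < Al³⁺ (isoelectronic, higher Z=14 is smaller); Al³⁺ < Tl³⁺ (same group, period 3 vs 6); Tl³⁺ < Hg²⁺ (isoelectronic, higher Z=81 is smaller); Hg²⁺ < Au⁺ (isoelectronic, higher Z=80 is smaller).
So the order is Si⁴⁺ < Al³⁺ < Tl³⁺ < Hg²⁺ < Au⁺; the 4th-largest ion is Al³⁺.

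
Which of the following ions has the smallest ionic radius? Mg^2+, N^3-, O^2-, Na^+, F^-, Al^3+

Isoelectronic series (10 e⁻ each). Size is set by nuclear charge: more protons means a smaller ion. Al^3+ (Z=13), Mg^2+ (Z=12), Na^+ (Z=11), F^- (Z=9), O^2- (Z=8), N^3- (Z=7).

Al^3+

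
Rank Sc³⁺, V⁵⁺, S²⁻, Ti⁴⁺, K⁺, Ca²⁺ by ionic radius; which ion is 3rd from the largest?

Ca²⁺

All of these have 18 electrons (isoelectronic). With the same electron cloud, the ion with the most protons pulls it in tightest. Nuclear charges: V⁵⁺ (Z=23), Ti⁴⁺ (Z=22), Sc³⁺ (Z=21), Ca²⁺ (Z=20), K⁺ (Z=19), S²⁻ (Z=16). Highest Z is smallest.
So the order is V⁵⁺ < Ti⁴⁺ < Sc³⁺ < Ca²⁺ < K⁺ < S²⁻; the 3rd-largest ion is Ca²⁺.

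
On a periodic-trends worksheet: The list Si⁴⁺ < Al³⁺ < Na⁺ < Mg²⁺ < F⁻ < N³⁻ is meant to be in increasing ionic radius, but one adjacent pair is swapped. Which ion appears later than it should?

Mg²⁺

Compare adjacent ions: they are isoelectronic (10 e⁻) and Mg has more protons than Na (12 vs 11), making Mg²⁺ smaller — yet in this increasing list Na⁺ sits before Mg²⁺. Nothing else is reversed, so Mg²⁺ should move one place to the left.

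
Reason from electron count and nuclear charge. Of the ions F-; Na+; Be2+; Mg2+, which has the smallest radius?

Be2+

Be2+: 2 e⁻, Z=4, Mg2+: 10 e⁻, Z=12, Na+: 10 e⁻, Z=11, F-: 10 e⁻, Z=9. Be2+ < Mg2+ (same group, period 2 vs 3); Mg2+ < Na+ (both 10 e⁻, Z=12>11); Na+ < F- (isoelectronic, higher Z=11 is smaller).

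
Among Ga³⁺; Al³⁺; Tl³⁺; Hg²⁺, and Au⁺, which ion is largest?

Au⁺

First list Z and electron count for each: Al³⁺: 10 e⁻, Z=13, Ga³⁺: 28 e⁻, Z=31, Tl³⁺: 78 e⁻, Z=81, Hg²⁺: 78 e⁻, Z=80, Au⁺: 78 e⁻, Z=79. Al³⁺ < Ga³⁺ (same group, 1 shell fewer); Ga³⁺ < Tl³⁺ (same group, 2 shells fewer); Tl³⁺ < Hg²⁺ (both 78 e⁻, Z=81>80); Hg²⁺ < Au⁺ (both 78 e⁻, Z=80>79).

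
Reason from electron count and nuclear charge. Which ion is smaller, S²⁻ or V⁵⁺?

V⁵⁺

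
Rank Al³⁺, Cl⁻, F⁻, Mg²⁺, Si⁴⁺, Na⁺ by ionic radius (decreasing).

Cl⁻ > F⁻ > Na⁺ > Mg²⁺ > Al³⁺ > Si⁴⁺

First list Z and electron count for each: Si⁴⁺: 10 e⁻, Z=14, Al³⁺: 10 e⁻, Z=13, Mg²⁺: 10 e⁻, Z=12, Na⁺: 10 e⁻, Z=11, F⁻: 10 e⁻, Z=9, Cl⁻: 18 e⁻, Z=17. Si⁴⁺ < Al³⁺ (isoelectronic, higher Z=14 is smaller); Al³⁺ < Mg²⁺ (both 10 e⁻, Z=13>12); Mg²⁺ < Na⁺ (both 10 e⁻, Z=12>11); Na⁺ < F⁻ (both 10 e⁻, Z=11>9); F⁻ < Cl⁻ (same group, period 2 vs 3).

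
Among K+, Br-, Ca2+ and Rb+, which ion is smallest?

Ca2+

Electron counts and nuclear charges: Ca2+: 18 e⁻, Z=20, K+: 18 e⁻, Z=19, Rb+: 36 e⁻, Z=37, Br-: 36 e⁻, Z=35. Ca2+ < K+ (both 18 e⁻, Z=20>19); K+ < Rb+ (same group, 1 shell fewer); Rb+ < Br- (both 36 e⁻, Z=37>35).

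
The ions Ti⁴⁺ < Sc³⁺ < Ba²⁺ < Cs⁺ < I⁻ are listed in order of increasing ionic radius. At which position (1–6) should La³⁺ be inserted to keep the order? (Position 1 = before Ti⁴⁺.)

Electron counts and nuclear charges: Ti⁴⁺: 18 e⁻, Z=22, Sc³⁺: 18 e⁻, Z=21, La³⁺: 54 e⁻, Z=57, Ba²⁺: 54 e⁻, Z=56, Cs⁺: 54 e⁻, Z=55, I⁻: 54 e⁻, Z=53. Ti⁴⁺ < Sc³⁺ (both 18 e⁻, Z=22>21); Sc³⁺ < La³⁺ (same group, 2 shells fewer); La³⁺ < Ba²⁺ (isoelectronic, higher Z=57 is smaller); Ba²⁺ < Cs⁺ (both 54 e⁻, Z=56>55); Cs⁺ < I⁻ (both 54 e⁻, Z=55>53).
Putting La³⁺ in gives Ti⁴⁺ < Sc³⁺ < La³⁺ < Ba²⁺ < Cs⁺ < I⁻; it lands at slot 3.

3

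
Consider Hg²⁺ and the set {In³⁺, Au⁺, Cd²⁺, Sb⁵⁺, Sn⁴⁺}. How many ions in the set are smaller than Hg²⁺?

Sb⁵⁺ (Z=51, 46 e⁻), Sn⁴⁺ (Z=50, 46 e⁻), In³⁺ (Z=49, 46 e⁻), Cd²⁺ (Z=48, 46 e⁻), Hg²⁺ (Z=80, 78 e⁻), Au⁺ (Z=79, 78 e⁻). Sb⁵⁺ < Sn⁴⁺ (isoelectronic, higher Z=51 is smaller); Sn⁴⁺ < In³⁺ (isoelectronic, higher Z=50 is smaller); In³⁺ < Cd²⁺ (isoelectronic, higher Z=49 is smaller); Cd²⁺ < Hg²⁺ (same group, period 5 vs 6); Hg²⁺ < Au⁺ (both 78 e⁻, Z=80>79).
Ordering all of them (including Hg²⁺) by radius gives Sb⁵⁺ < Sn⁴⁺ < In³⁺ < Cd²⁺ < Hg²⁺ < Au⁺. So 4 are smaller.

4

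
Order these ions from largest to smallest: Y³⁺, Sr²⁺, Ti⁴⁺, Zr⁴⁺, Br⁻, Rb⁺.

Br⁻ > Rb⁺ > Sr²⁺ > Y³⁺ > Zr⁴⁺ > Ti⁴⁺

First list Z and electron count for each: Ti⁴⁺ has 18 e⁻ (Z=22), Zr⁴⁺ has 36 e⁻ (Z=40), Y³⁺ has 36 e⁻ (Z=39), Sr²⁺ has 36 e⁻ (Z=38), Rb⁺ has 36 e⁻ (Z=37), Br⁻ has 36 e⁻ (Z=35). Ti⁴⁺ < Zr⁴⁺ (same group, 1 shell fewer); Zr⁴⁺ < Y³⁺ (both 36 e⁻, Z=40>39); Y³⁺ < Sr²⁺ (isoelectronic, higher Z=39 is smaller); Sr²⁺ < Rb⁺ (both 36 e⁻, Z=38>37); Rb⁺ < Br⁻ (both 36 e⁻, Z=37>35).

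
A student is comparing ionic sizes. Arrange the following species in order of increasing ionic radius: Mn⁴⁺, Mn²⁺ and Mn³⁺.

Mn⁴⁺ < Mn³⁺ < Mn²⁺

For a single element, ionic radius drops as positive charge rises — Mn⁴⁺ < Mn²⁺.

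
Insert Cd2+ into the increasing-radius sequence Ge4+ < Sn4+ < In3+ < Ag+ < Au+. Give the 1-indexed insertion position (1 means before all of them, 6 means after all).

4

Work out protons and electrons: Ge4+: 28 e⁻, Z=32, Sn4+: 46 e⁻, Z=50, In3+: 46 e⁻, Z=49, Cd2+: 46 e⁻, Z=48, Ag+: 46 e⁻, Z=47, Au+: 78 e⁻, Z=79. Ge4+ < Sn4+ (same group, 1 shell fewer); Sn4+ < In3+ (isoelectronic, higher Z=50 is smaller); In3+ < Cd2+ (isoelectronic, higher Z=49 is smaller); Cd2+ < Ag+ (isoelectronic, higher Z=48 is smaller); Ag+ < Au+ (same group, 1 shell fewer).
Merged order: Ge4+ < Sn4+ < In3+ < Cd2+ < Ag+ < Au+ — Cd2+ is number 4.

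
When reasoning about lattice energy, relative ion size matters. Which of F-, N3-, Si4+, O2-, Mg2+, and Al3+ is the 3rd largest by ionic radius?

F-

All of these have 10 electrons (isoelectronic). With the same electron cloud, the ion with the most protons pulls it in tightest. Nuclear charges: Si4+ (Z=14), Al3+ (Z=13), Mg2+ (Z=12), F- (Z=9), O2- (Z=8), N3- (Z=7). Highest Z is smallest.
That gives Si4+ < Al3+ < Mg2+ < F- < O2- < N3-. From the largest end, number 3 is F-.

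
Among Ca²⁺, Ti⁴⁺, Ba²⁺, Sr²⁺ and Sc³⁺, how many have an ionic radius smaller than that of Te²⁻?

Work out protons and electrons: Ti⁴⁺ has 18 e⁻ (Z=22), Sc³⁺ has 18 e⁻ (Z=21), Ca²⁺ has 18 e⁻ (Z=20), Sr²⁺ has 36 e⁻ (Z=38), Ba²⁺ has 54 e⁻ (Z=56), Te²⁻ has 54 e⁻ (Z=52). Ti⁴⁺ < Sc³⁺ (both 18 e⁻, Z=22>21); Sc³⁺ < Ca²⁺ (both 18 e⁻, Z=21>20); Ca²⁺ < Sr²⁺ (same group, period 4 vs 5); Sr²⁺ < Ba²⁺ (same group, 1 shell fewer); Ba²⁺ < Te²⁻ (both 54 e⁻, Z=56>52).
Relative to Te²⁻, the ions that are smaller are Ti⁴⁺, Sc³⁺, Ca²⁺, Sr²⁺, Ba²⁺. Count: 5.

5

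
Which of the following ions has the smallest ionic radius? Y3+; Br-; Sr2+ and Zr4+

Zr4+

These species are isoelectronic with 36 electrons. The only difference is the number of protons: Zr4+ (Z=40), Y3+ (Z=39), Sr2+ (Z=38), Br- (Z=35). The strongest nuclear pull (Zr4+) gives the smallest ion.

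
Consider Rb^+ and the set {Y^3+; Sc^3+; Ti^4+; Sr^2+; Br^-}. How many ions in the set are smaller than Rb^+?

Tabulating Z and e⁻: Ti^4+ (Z=22, 18 e⁻), Sc^3+ (Z=21, 18 e⁻), Y^3+ (Z=39, 36 e⁻), Sr^2+ (Z=38, 36 e⁻), Rb^+ (Z=37, 36 e⁻), Br^- (Z=35, 36 e⁻). Ti^4+ < Sc^3+ (both 18 e⁻, Z=22>21); Sc^3+ < Y^3+ (same group, period 4 vs 5); Y^3+ < Sr^2+ (isoelectronic, higher Z=39 is smaller); Sr^2+ < Rb^+ (both 36 e⁻, Z=38>37); Rb^+ < Br^- (both 36 e⁻, Z=37>35).
Ordering all of them (including Rb^+) by radius gives Ti^4+ < Sc^3+ < Y^3+ < Sr^2+ < Rb^+ < Br^-. Count: 4.

4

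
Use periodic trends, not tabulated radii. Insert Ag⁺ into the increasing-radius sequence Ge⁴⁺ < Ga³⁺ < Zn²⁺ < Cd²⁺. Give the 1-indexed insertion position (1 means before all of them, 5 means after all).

5

Electron counts and nuclear charges: Ge⁴⁺ (Z=32, 28 e⁻), Ga³⁺ (Z=31, 28 e⁻), Zn²⁺ (Z=30, 28 e⁻), Cd²⁺ (Z=48, 46 e⁻), Ag⁺ (Z=47, 46 e⁻). Ge⁴⁺ < Ga³⁺ (isoelectronic, higher Z=32 is smaller); Ga³⁺ < Zn²⁺ (both 28 e⁻, Z=31>30); Zn²⁺ < Cd²⁺ (same group, 1 shell fewer); Cd²⁺ < Ag⁺ (both 46 e⁻, Z=48>47).
Merged order: Ge⁴⁺ < Ga³⁺ < Zn²⁺ < Cd²⁺ < Ag⁺ — Ag⁺ is number 5.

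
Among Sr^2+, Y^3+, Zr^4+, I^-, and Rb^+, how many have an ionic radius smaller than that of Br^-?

4

Electron counts and nuclear charges: Zr^4+ has 36 e⁻ (Z=40), Y^3+ has 36 e⁻ (Z=39), Sr^2+ has 36 e⁻ (Z=38), Rb^+ has 36 e⁻ (Z=37), Br^- has 36 e⁻ (Z=35), I^- has 54 e⁻ (Z=53). Zr^4+ < Y^3+ (both 36 e⁻, Z=40>39); Y^3+ < Sr^2+ (isoelectronic, higher Z=39 is smaller); Sr^2+ < Rb^+ (both 36 e⁻, Z=38>37); Rb^+ < Br^- (isoelectronic, higher Z=37 is smaller); Br^- < I^- (same group, 1 shell fewer).
Placing each against Br^-: smaller — Zr^4+, Y^3+, Sr^2+, Rb^+; larger — I^-. Count: 4.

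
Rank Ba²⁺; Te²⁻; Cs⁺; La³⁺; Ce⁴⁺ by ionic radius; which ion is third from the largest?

All of these have 54 electrons (isoelectronic). With the same electron cloud, the ion with the most protons pulls it in tightest. Nuclear charges: Ce⁴⁺ (Z=58), La³⁺ (Z=57), Ba²⁺ (Z=56), Cs⁺ (Z=55), Te²⁻ (Z=52). Highest Z is smallest.
That gives Ce⁴⁺ < La³⁺ < Ba²⁺ < Cs⁺ < Te²⁻. From the largest end, number 3 is Ba²⁺.

Ba²⁺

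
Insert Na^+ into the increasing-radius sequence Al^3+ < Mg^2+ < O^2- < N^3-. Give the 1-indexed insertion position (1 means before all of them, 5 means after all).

3

Each ion has 10 electrons. The ranking follows nuclear charge in reverse — greater Z gives a smaller radius. Al^3+ (Z=13), Mg^2+ (Z=12), Na^+ (Z=11), O^2- (Z=8), N^3- (Z=7).
The complete sequence is Al^3+ < Mg^2+ < Na^+ < O^2- < N^3-. Na^+ sits at position 3.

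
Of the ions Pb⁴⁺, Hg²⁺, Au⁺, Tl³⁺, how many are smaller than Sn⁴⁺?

0

Electron counts and nuclear charges: Sn⁴⁺ (Z=50, 46 e⁻), Pb⁴⁺ (Z=82, 78 e⁻), Tl³⁺ (Z=81, 78 e⁻), Hg²⁺ (Z=80, 78 e⁻), Au⁺ (Z=79, 78 e⁻). Sn⁴⁺ < Pb⁴⁺ (same group, 1 shell fewer); Pb⁴⁺ < Tl³⁺ (both 78 e⁻, Z=82>81); Tl³⁺ < Hg²⁺ (both 78 e⁻, Z=81>80); Hg²⁺ < Au⁺ (isoelectronic, higher Z=80 is smaller).
Relative to Sn⁴⁺, the ions that are smaller are none. Count: 0.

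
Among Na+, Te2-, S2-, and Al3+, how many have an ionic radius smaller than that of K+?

Electron counts and nuclear charges: Al3+: 10 e⁻, Z=13, Na+: 10 e⁻, Z=11, K+: 18 e⁻, Z=19, S2-: 18 e⁻, Z=16, Te2-: 54 e⁻, Z=52. Al3+ < Na+ (isoelectronic, higher Z=13 is smaller); Na+ < K+ (same group, 1 shell fewer); K+ < S2- (both 18 e⁻, Z=19>16); S2- < Te2- (same group, 2 shells fewer).
Overall: Al3+ < Na+ < K+ < S2- < Te2-. K+ has 2 below it and 2 above. Count: 2.

2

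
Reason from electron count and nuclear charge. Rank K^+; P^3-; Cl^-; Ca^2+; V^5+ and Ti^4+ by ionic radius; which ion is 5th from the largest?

These species are isoelectronic with 18 electrons. The only difference is the number of protons: V^5+ (Z=23), Ti^4+ (Z=22), Ca^2+ (Z=20), K^+ (Z=19), Cl^- (Z=17), P^3- (Z=15). The strongest nuclear pull (V^5+) gives the smallest ion.
Ordering: V^5+ < Ti^4+ < Ca^2+ < K^+ < Cl^- < P^3-. The 5th largest is Ti^4+.

Ti^4+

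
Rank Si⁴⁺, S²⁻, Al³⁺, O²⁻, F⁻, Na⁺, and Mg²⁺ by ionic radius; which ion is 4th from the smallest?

Na⁺

Electron counts and nuclear charges: Si⁴⁺: 10 e⁻, Z=14, Al³⁺: 10 e⁻, Z=13, Mg²⁺: 10 e⁻, Z=12, Na⁺: 10 e⁻, Z=11, F⁻: 10 e⁻, Z=9, O²⁻: 10 e⁻, Z=8, S²⁻: 18 e⁻, Z=16. Si⁴⁺ < Al³⁺ (isoelectronic, higher Z=14 is smaller); Al³⁺ < Mg²⁺ (isoelectronic, higher Z=13 is smaller); Mg²⁺ < Na⁺ (isoelectronic, higher Z=12 is smaller); Na⁺ < F⁻ (isoelectronic, higher Z=11 is smaller); F⁻ < O²⁻ (isoelectronic, higher Z=9 is smaller); O²⁻ < S²⁻ (same group, 1 shell fewer).
Full ascending order: Si⁴⁺ < Al³⁺ < Mg²⁺ < Na⁺ < F⁻ < O²⁻ < S²⁻. Counting from the smallest, position 4 is Na⁺.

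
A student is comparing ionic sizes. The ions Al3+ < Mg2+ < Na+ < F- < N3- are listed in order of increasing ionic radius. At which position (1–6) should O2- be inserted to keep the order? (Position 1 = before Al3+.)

All of these have 10 electrons (isoelectronic). With the same electron cloud, the ion with the most protons pulls it in tightest. Nuclear charges: Al3+ (Z=13), Mg2+ (Z=12), Na+ (Z=11), F- (Z=9), O2- (Z=8), N3- (Z=7). Highest Z is smallest.
With O2- included the full order is Al3+ < Mg2+ < Na+ < F- < O2- < N3-, so it takes position 5.

5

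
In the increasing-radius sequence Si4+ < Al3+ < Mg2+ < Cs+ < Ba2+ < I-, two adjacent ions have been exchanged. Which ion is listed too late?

The pair Cs+, Ba2+ is the wrong way round — they are isoelectronic (54 e⁻) and Ba has more protons than Cs (56 vs 55), making Ba2+ smaller. All other adjacent pairs agree with periodic trends, so Ba2+ is the misplaced ion.

Ba2+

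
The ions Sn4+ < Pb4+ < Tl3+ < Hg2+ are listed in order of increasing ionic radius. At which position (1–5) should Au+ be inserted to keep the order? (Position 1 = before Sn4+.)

5

Electron counts and nuclear charges: Sn4+: 46 e⁻, Z=50, Pb4+: 78 e⁻, Z=82, Tl3+: 78 e⁻, Z=81, Hg2+: 78 e⁻, Z=80, Au+: 78 e⁻, Z=79. Sn4+ < Pb4+ (same group, period 5 vs 6); Pb4+ < Tl3+ (isoelectronic, higher Z=82 is smaller); Tl3+ < Hg2+ (isoelectronic, higher Z=81 is smaller); Hg2+ < Au+ (both 78 e⁻, Z=80>79).
Putting Au+ in gives Sn4+ < Pb4+ < Tl3+ < Hg2+ < Au+; it lands at slot 5.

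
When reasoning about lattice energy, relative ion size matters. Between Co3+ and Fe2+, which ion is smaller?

Isoelectronic series (24 e⁻ each). Size is set by nuclear charge: more protons means a smaller ion. Co3+ (Z=27), Fe2+ (Z=26).

Co3+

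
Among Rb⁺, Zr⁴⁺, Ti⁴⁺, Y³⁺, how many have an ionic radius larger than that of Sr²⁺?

Tabulating Z and e⁻: Ti⁴⁺ (Z=22, 18 e⁻), Zr⁴⁺ (Z=40, 36 e⁻), Y³⁺ (Z=39, 36 e⁻), Sr²⁺ (Z=38, 36 e⁻), Rb⁺ (Z=37, 36 e⁻). Ti⁴⁺ < Zr⁴⁺ (same group, period 4 vs 5); Zr⁴⁺ < Y³⁺ (isoelectronic, higher Z=40 is smaller); Y³⁺ < Sr²⁺ (isoelectronic, higher Z=39 is smaller); Sr²⁺ < Rb⁺ (both 36 e⁻, Z=38>37).
Relative to Sr²⁺, the ions that are larger are Rb⁺. So 1 is larger.

1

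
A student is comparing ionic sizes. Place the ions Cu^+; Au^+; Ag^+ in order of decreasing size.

All are in the same group with charge +1. Radius grows down the group as n (the outermost shell) increases.

Au^+ > Ag^+ > Cu^+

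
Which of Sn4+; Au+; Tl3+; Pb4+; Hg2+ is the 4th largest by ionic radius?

Pb4+

Sn4+ (Z=50, 46 e⁻), Pb4+ (Z=82, 78 e⁻), Tl3+ (Z=81, 78 e⁻), Hg2+ (Z=80, 78 e⁻), Au+ (Z=79, 78 e⁻). Sn4+ < Pb4+ (same group, 1 shell fewer); Pb4+ < Tl3+ (isoelectronic, higher Z=82 is smaller); Tl3+ < Hg2+ (both 78 e⁻, Z=81>80); Hg2+ < Au+ (isoelectronic, higher Z=80 is smaller).
That gives Sn4+ < Pb4+ < Tl3+ < Hg2+ < Au+. From the largest end, number 4 is Pb4+.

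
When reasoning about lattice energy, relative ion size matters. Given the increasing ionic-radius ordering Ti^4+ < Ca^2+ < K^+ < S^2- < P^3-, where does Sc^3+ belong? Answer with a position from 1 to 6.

These species are isoelectronic with 18 electrons. The only difference is the number of protons: Ti^4+ (Z=22), Sc^3+ (Z=21), Ca^2+ (Z=20), K^+ (Z=19), S^2- (Z=16), P^3- (Z=15). The strongest nuclear pull (Ti^4+) gives the smallest ion.
Merged order: Ti^4+ < Sc^3+ < Ca^2+ < K^+ < S^2- < P^3- — Sc^3+ is number 2.

2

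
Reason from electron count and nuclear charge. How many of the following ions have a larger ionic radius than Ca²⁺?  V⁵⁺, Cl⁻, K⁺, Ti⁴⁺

All of these have 18 electrons (isoelectronic). With the same electron cloud, the ion with the most protons pulls it in tightest. Nuclear charges: V⁵⁺ (Z=23), Ti⁴⁺ (Z=22), Ca²⁺ (Z=20), K⁺ (Z=19), Cl⁻ (Z=17). Highest Z is smallest.
Placing each against Ca²⁺: smaller — V⁵⁺, Ti⁴⁺; larger — K⁺, Cl⁻. Count: 2.

2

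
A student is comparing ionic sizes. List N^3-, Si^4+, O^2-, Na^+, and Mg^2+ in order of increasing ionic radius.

These species are isoelectronic with 10 electrons. The only difference is the number of protons: Si^4+ (Z=14), Mg^2+ (Z=12), Na^+ (Z=11), O^2- (Z=8), N^3- (Z=7). The strongest nuclear pull (Si^4+) gives the smallest ion.

Si^4+ < Mg^2+ < Na^+ < O^2- < N^3-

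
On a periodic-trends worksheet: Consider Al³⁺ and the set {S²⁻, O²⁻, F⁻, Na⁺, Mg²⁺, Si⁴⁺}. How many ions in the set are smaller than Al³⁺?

1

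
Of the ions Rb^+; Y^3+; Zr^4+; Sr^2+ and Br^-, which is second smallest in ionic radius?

Each ion has 36 electrons. The ranking follows nuclear charge in reverse — greater Z gives a smaller radius. Zr^4+ (Z=40), Y^3+ (Z=39), Sr^2+ (Z=38), Rb^+ (Z=37), Br^- (Z=35).
That gives Zr^4+ < Y^3+ < Sr^2+ < Rb^+ < Br^-. From the smallest end, number 2 is Y^3+.

Y^3+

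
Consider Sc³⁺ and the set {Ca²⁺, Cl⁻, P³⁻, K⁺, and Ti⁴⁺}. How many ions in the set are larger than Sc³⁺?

Isoelectronic series (18 e⁻ each). Size is set by nuclear charge: more protons means a smaller ion. Ti⁴⁺ (Z=22), Sc³⁺ (Z=21), Ca²⁺ (Z=20), K⁺ (Z=19), Cl⁻ (Z=17), P³⁻ (Z=15).
Relative to Sc³⁺, the ions that are larger are Ca²⁺, K⁺, Cl⁻, P³⁻. So 4 are larger.

4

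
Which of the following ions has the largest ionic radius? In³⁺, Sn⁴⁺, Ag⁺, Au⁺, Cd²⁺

Sn⁴⁺ (Z=50, 46 e⁻), In³⁺ (Z=49, 46 e⁻), Cd²⁺ (Z=48, 46 e⁻), Ag⁺ (Z=47, 46 e⁻), Au⁺ (Z=79, 78 e⁻). Sn⁴⁺ < In³⁺ (both 46 e⁻, Z=50>49); In³⁺ < Cd²⁺ (both 46 e⁻, Z=49>48); Cd²⁺ < Ag⁺ (both 46 e⁻, Z=48>47); Ag⁺ < Au⁺ (same group, 1 shell fewer).

Au⁺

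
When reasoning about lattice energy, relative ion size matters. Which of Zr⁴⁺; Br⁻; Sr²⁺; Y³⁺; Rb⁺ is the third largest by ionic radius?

Isoelectronic series (36 e⁻ each). Size is set by nuclear charge: more protons means a smaller ion. Zr⁴⁺ (Z=40), Y³⁺ (Z=39), Sr²⁺ (Z=38), Rb⁺ (Z=37), Br⁻ (Z=35).
So the order is Zr⁴⁺ < Y³⁺ < Sr²⁺ < Rb⁺ < Br⁻; the 3rd-largest ion is Sr²⁺.

Sr²⁺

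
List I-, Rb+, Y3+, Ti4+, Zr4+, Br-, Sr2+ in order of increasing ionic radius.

Ti4+ < Zr4+ < Y3+ < Sr2+ < Rb+ < Br- < I-

First list Z and electron count for each: Ti4+ (Z=22, 18 e⁻), Zr4+ (Z=40, 36 e⁻), Y3+ (Z=39, 36 e⁻), Sr2+ (Z=38, 36 e⁻), Rb+ (Z=37, 36 e⁻), Br- (Z=35, 36 e⁻), I- (Z=53, 54 e⁻). Ti4+ < Zr4+ (same group, period 4 vs 5); Zr4+ < Y3+ (both 36 e⁻, Z=40>39); Y3+ < Sr2+ (isoelectronic, higher Z=39 is smaller); Sr2+ < Rb+ (both 36 e⁻, Z=38>37); Rb+ < Br- (both 36 e⁻, Z=37>35); Br- < I- (same group, period 4 vs 5).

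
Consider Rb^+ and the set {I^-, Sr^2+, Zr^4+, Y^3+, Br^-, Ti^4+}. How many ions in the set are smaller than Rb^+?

Ti^4+: 18 e⁻, Z=22, Zr^4+: 36 e⁻, Z=40, Y^3+: 36 e⁻, Z=39, Sr^2+: 36 e⁻, Z=38, Rb^+: 36 e⁻, Z=37, Br^-: 36 e⁻, Z=35, I^-: 54 e⁻, Z=53. Ti^4+ < Zr^4+ (same group, 1 shell fewer); Zr^4+ < Y^3+ (isoelectronic, higher Z=40 is smaller); Y^3+ < Sr^2+ (isoelectronic, higher Z=39 is smaller); Sr^2+ < Rb^+ (both 36 e⁻, Z=38>37); Rb^+ < Br^- (both 36 e⁻, Z=37>35); Br^- < I^- (same group, 1 shell fewer).
Placing each against Rb^+: smaller — Ti^4+, Zr^4+, Y^3+, Sr^2+; larger — Br^-, I^-. So 4 are smaller.

4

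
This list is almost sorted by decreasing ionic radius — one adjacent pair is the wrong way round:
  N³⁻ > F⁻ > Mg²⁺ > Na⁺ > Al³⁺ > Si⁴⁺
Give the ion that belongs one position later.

Mg²⁺

Check each adjacent pair. Mg²⁺ and Na⁺ are reversed: Mg²⁺ and Na⁺ share 10 electrons; the higher nuclear charge on Mg (Z=12) contracts it more, so Mg²⁺ < Na⁺. No other neighbouring pair contradicts the periodic trends, so Mg²⁺ is the ion listed too early.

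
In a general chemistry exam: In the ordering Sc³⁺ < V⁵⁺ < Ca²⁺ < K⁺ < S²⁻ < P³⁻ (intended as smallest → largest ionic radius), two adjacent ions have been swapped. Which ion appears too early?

Sc³⁺

Check each adjacent pair. Sc³⁺ and V⁵⁺ are reversed: they are isoelectronic (18 e⁻) and V has more protons than Sc (23 vs 21), making V⁵⁺ smaller. No other neighbouring pair contradicts the periodic trends, so Sc³⁺ is the ion listed too early.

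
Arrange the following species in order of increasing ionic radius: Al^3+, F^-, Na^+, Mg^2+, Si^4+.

Si^4+ < Al^3+ < Mg^2+ < Na^+ < F^-

Isoelectronic series (10 e⁻ each). Size is set by nuclear charge: more protons means a smaller ion. Si^4+ (Z=14), Al^3+ (Z=13), Mg^2+ (Z=12), Na^+ (Z=11), F^- (Z=9).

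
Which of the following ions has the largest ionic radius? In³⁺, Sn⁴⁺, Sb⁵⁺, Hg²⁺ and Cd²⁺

Hg²⁺

Sb⁵⁺ has 46 e⁻ (Z=51), Sn⁴⁺ has 46 e⁻ (Z=50), In³⁺ has 46 e⁻ (Z=49), Cd²⁺ has 46 e⁻ (Z=48), Hg²⁺ has 78 e⁻ (Z=80). Sb⁵⁺ < Sn⁴⁺ (isoelectronic, higher Z=51 is smaller); Sn⁴⁺ < In³⁺ (both 46 e⁻, Z=50>49); In³⁺ < Cd²⁺ (both 46 e⁻, Z=49>48); Cd²⁺ < Hg²⁺ (same group, period 5 vs 6).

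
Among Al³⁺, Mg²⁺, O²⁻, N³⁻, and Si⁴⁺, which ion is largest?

N³⁻

These species are isoelectronic with 10 electrons. The only difference is the number of protons: Si⁴⁺ (Z=14), Al³⁺ (Z=13), Mg²⁺ (Z=12), O²⁻ (Z=8), N³⁻ (Z=7). The strongest nuclear pull (Si⁴⁺) gives the smallest ion.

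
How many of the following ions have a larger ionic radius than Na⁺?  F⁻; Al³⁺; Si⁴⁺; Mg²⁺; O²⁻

These species are isoelectronic with 10 electrons. The only difference is the number of protons: Si⁴⁺ (Z=14), Al³⁺ (Z=13), Mg²⁺ (Z=12), Na⁺ (Z=11), F⁻ (Z=9), O²⁻ (Z=8). The strongest nuclear pull (Si⁴⁺) gives the smallest ion.
Placing each against Na⁺: smaller — Si⁴⁺, Al³⁺, Mg²⁺; larger — F⁻, O²⁻. So 2 are larger.

2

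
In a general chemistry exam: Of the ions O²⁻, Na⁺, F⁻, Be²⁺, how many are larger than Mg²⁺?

3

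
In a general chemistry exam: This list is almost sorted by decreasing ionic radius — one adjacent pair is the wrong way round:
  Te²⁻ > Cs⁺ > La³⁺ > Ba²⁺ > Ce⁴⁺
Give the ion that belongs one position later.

La³⁺

Check each adjacent pair. La³⁺ and Ba²⁺ are reversed: La³⁺ and Ba²⁺ share 54 electrons; the higher nuclear charge on La (Z=57) contracts it more, so La³⁺ < Ba²⁺. No other neighbouring pair contradicts the periodic trends, so La³⁺ is the ion listed too early.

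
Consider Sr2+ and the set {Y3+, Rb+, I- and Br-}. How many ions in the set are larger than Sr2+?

Y3+ (Z=39, 36 e⁻), Sr2+ (Z=38, 36 e⁻), Rb+ (Z=37, 36 e⁻), Br- (Z=35, 36 e⁻), I- (Z=53, 54 e⁻). Y3+ < Sr2+ (isoelectronic, higher Z=39 is smaller); Sr2+ < Rb+ (isoelectronic, higher Z=38 is smaller); Rb+ < Br- (isoelectronic, higher Z=37 is smaller); Br- < I- (same group, 1 shell fewer).
Relative to Sr2+, the ions that are larger are Rb+, Br-, I-. So 3 are larger.

3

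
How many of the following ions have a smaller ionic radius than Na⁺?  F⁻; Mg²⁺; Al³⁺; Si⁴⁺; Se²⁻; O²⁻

Work out protons and electrons: Si⁴⁺ has 10 e⁻ (Z=14), Al³⁺ has 10 e⁻ (Z=13), Mg²⁺ has 10 e⁻ (Z=12), Na⁺ has 10 e⁻ (Z=11), F⁻ has 10 e⁻ (Z=9), O²⁻ has 10 e⁻ (Z=8), Se²⁻ has 36 e⁻ (Z=34). Si⁴⁺ < Al³⁺ (isoelectronic, higher Z=14 is smaller); Al³⁺ < Mg²⁺ (isoelectronic, higher Z=13 is smaller); Mg²⁺ < Na⁺ (isoelectronic, higher Z=12 is smaller); Na⁺ < F⁻ (both 10 e⁻, Z=11>9); F⁻ < O²⁻ (both 10 e⁻, Z=9>8); O²⁻ < Se²⁻ (same group, 2 shells fewer).
Overall: Si⁴⁺ < Al³⁺ < Mg²⁺ < Na⁺ < F⁻ < O²⁻ < Se²⁻. Na⁺ has 3 below it and 3 above. That's 3.

3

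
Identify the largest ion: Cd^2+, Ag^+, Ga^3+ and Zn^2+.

Ag^+

Electron counts and nuclear charges: Ga^3+ (Z=31, 28 e⁻), Zn^2+ (Z=30, 28 e⁻), Cd^2+ (Z=48, 46 e⁻), Ag^+ (Z=47, 46 e⁻). Ga^3+ < Zn^2+ (isoelectronic, higher Z=31 is smaller); Zn^2+ < Cd^2+ (same group, 1 shell fewer); Cd^2+ < Ag^+ (isoelectronic, higher Z=48 is smaller).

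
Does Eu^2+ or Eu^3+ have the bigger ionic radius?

Eu^2+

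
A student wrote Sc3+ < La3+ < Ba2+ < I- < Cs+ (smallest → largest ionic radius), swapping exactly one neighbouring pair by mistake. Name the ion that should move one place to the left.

Cs+

The pair I-, Cs+ is the wrong way round — Cs+ and I- share 54 electrons; the higher nuclear charge on Cs (Z=55) contracts it more, so Cs+ < I-. All other adjacent pairs agree with periodic trends, so Cs+ is the misplaced ion.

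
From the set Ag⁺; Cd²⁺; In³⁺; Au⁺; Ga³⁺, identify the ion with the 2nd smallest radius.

In³⁺

Electron counts and nuclear charges: Ga³⁺: 28 e⁻, Z=31, In³⁺: 46 e⁻, Z=49, Cd²⁺: 46 e⁻, Z=48, Ag⁺: 46 e⁻, Z=47, Au⁺: 78 e⁻, Z=79. Ga³⁺ < In³⁺ (same group, 1 shell fewer); In³⁺ < Cd²⁺ (both 46 e⁻, Z=49>48); Cd²⁺ < Ag⁺ (both 46 e⁻, Z=48>47); Ag⁺ < Au⁺ (same group, 1 shell fewer).
Ordering: Ga³⁺ < In³⁺ < Cd²⁺ < Ag⁺ < Au⁺. The 2nd smallest is In³⁺.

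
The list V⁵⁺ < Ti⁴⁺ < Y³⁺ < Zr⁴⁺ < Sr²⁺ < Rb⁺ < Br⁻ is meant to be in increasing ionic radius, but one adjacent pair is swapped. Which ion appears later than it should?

Zr⁴⁺

Compare adjacent ions: they are isoelectronic (36 e⁻) and Zr has more protons than Y (40 vs 39), making Zr⁴⁺ smaller — yet in this increasing list Y³⁺ sits before Zr⁴⁺. Nothing else is reversed, so Zr⁴⁺ should move one place to the left.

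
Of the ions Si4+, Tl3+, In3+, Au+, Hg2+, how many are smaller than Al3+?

Work out protons and electrons: Si4+: 10 e⁻, Z=14, Al3+: 10 e⁻, Z=13, In3+: 46 e⁻, Z=49, Tl3+: 78 e⁻, Z=81, Hg2+: 78 e⁻, Z=80, Au+: 78 e⁻, Z=79. Si4+ < Al3+ (isoelectronic, higher Z=14 is smaller); Al3+ < In3+ (same group, period 3 vs 5); In3+ < Tl3+ (same group, period 5 vs 6); Tl3+ < Hg2+ (both 78 e⁻, Z=81>80); Hg2+ < Au+ (isoelectronic, higher Z=80 is smaller).
Ordering all of them (including Al3+) by radius gives Si4+ < Al3+ < In3+ < Tl3+ < Hg2+ < Au+. So 1 is smaller.

1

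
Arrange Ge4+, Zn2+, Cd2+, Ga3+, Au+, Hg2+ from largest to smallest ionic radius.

First list Z and electron count for each: Ge4+ has 28 e⁻ (Z=32), Ga3+ has 28 e⁻ (Z=31), Zn2+ has 28 e⁻ (Z=30), Cd2+ has 46 e⁻ (Z=48), Hg2+ has 78 e⁻ (Z=80), Au+ has 78 e⁻ (Z=79). Ge4+ < Ga3+ (isoelectronic, higher Z=32 is smaller); Ga3+ < Zn2+ (isoelectronic, higher Z=31 is smaller); Zn2+ < Cd2+ (same group, 1 shell fewer); Cd2+ < Hg2+ (same group, 1 shell fewer); Hg2+ < Au+ (isoelectronic, higher Z=80 is smaller).

Au+ > Hg2+ > Cd2+ > Zn2+ > Ga3+ > Ge4+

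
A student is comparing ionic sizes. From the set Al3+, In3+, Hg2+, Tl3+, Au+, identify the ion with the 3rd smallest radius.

Tl3+

First list Z and electron count for each: Al3+: 10 e⁻, Z=13, In3+: 46 e⁻, Z=49, Tl3+: 78 e⁻, Z=81, Hg2+: 78 e⁻, Z=80, Au+: 78 e⁻, Z=79. Al3+ < In3+ (same group, period 3 vs 5); In3+ < Tl3+ (same group, period 5 vs 6); Tl3+ < Hg2+ (isoelectronic, higher Z=81 is smaller); Hg2+ < Au+ (both 78 e⁻, Z=80>79).
Full ascending order: Al3+ < In3+ < Tl3+ < Hg2+ < Au+. Counting from the smallest, position 3 is Tl3+.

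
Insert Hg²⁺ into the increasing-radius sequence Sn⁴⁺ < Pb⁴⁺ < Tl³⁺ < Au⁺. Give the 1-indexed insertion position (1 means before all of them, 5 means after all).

Tabulating Z and e⁻: Sn⁴⁺ has 46 e⁻ (Z=50), Pb⁴⁺ has 78 e⁻ (Z=82), Tl³⁺ has 78 e⁻ (Z=81), Hg²⁺ has 78 e⁻ (Z=80), Au⁺ has 78 e⁻ (Z=79). Sn⁴⁺ < Pb⁴⁺ (same group, period 5 vs 6); Pb⁴⁺ < Tl³⁺ (both 78 e⁻, Z=82>81); Tl³⁺ < Hg²⁺ (both 78 e⁻, Z=81>80); Hg²⁺ < Au⁺ (isoelectronic, higher Z=80 is smaller).
Putting Hg²⁺ in gives Sn⁴⁺ < Pb⁴⁺ < Tl³⁺ < Hg²⁺ < Au⁺; it lands at slot 4.

4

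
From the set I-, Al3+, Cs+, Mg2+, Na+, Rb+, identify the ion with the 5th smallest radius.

Tabulating Z and e⁻: Al3+ (Z=13, 10 e⁻), Mg2+ (Z=12, 10 e⁻), Na+ (Z=11, 10 e⁻), Rb+ (Z=37, 36 e⁻), Cs+ (Z=55, 54 e⁻), I- (Z=53, 54 e⁻). Al3+ < Mg2+ (both 10 e⁻, Z=13>12); Mg2+ < Na+ (both 10 e⁻, Z=12>11); Na+ < Rb+ (same group, 2 shells fewer); Rb+ < Cs+ (same group, 1 shell fewer); Cs+ < I- (isoelectronic, higher Z=55 is smaller).
Full ascending order: Al3+ < Mg2+ < Na+ < Rb+ < Cs+ < I-. Counting from the smallest, position 5 is Cs+.

Cs+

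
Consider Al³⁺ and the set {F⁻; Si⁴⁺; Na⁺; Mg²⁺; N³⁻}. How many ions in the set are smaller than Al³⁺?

Each ion has 10 electrons. The ranking follows nuclear charge in reverse — greater Z gives a smaller radius. Si⁴⁺ (Z=14), Al³⁺ (Z=13), Mg²⁺ (Z=12), Na⁺ (Z=11), F⁻ (Z=9), N³⁻ (Z=7).
Ordering all of them (including Al³⁺) by radius gives Si⁴⁺ < Al³⁺ < Mg²⁺ < Na⁺ < F⁻ < N³⁻. So 1 is smaller.

1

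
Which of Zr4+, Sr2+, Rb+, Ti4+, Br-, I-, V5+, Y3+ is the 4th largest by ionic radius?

Sr2+

Tabulating Z and e⁻: V5+: 18 e⁻, Z=23, Ti4+: 18 e⁻, Z=22, Zr4+: 36 e⁻, Z=40, Y3+: 36 e⁻, Z=39, Sr2+: 36 e⁻, Z=38, Rb+: 36 e⁻, Z=37, Br-: 36 e⁻, Z=35, I-: 54 e⁻, Z=53. V5+ < Ti4+ (both 18 e⁻, Z=23>22); Ti4+ < Zr4+ (same group, 1 shell fewer); Zr4+ < Y3+ (both 36 e⁻, Z=40>39); Y3+ < Sr2+ (both 36 e⁻, Z=39>38); Sr2+ < Rb+ (isoelectronic, higher Z=38 is smaller); Rb+ < Br- (both 36 e⁻, Z=37>35); Br- < I- (same group, 1 shell fewer).
That gives V5+ < Ti4+ < Zr4+ < Y3+ < Sr2+ < Rb+ < Br- < I-. From the largest end, number 4 is Sr2+.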